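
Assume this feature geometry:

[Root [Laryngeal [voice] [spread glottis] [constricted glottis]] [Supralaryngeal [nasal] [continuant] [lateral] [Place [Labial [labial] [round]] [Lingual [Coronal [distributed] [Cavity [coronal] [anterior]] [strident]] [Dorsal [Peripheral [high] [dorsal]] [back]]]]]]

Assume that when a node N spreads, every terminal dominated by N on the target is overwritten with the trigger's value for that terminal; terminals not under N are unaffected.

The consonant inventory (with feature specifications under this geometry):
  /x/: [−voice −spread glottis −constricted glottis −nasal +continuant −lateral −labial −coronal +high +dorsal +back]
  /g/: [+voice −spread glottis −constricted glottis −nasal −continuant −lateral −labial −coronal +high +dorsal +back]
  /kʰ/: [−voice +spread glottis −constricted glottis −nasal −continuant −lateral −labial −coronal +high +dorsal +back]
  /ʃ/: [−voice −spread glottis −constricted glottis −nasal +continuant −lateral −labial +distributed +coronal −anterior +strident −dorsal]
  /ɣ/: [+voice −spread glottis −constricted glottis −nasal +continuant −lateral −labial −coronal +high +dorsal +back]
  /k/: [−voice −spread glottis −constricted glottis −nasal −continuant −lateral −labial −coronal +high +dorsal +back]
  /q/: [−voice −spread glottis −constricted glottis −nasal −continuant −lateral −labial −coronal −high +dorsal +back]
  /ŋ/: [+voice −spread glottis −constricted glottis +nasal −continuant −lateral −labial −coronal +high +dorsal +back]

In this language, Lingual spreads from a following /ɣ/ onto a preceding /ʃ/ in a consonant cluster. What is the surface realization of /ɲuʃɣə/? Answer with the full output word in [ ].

[ɲuxɣə]

The Lingual node dominates the terminals [distributed], [coronal], [anterior], [strident], [high], [dorsal], [back].
The target acquires /ɣ/'s values for everything under Lingual — [−coronal], [+high], [+dorsal], [+back] — while keeping its own [voice], [spread glottis], [constricted glottis], ….
This feature bundle is that of [x], so /ɲuʃɣə/ surfaces as [ɲuxɣə].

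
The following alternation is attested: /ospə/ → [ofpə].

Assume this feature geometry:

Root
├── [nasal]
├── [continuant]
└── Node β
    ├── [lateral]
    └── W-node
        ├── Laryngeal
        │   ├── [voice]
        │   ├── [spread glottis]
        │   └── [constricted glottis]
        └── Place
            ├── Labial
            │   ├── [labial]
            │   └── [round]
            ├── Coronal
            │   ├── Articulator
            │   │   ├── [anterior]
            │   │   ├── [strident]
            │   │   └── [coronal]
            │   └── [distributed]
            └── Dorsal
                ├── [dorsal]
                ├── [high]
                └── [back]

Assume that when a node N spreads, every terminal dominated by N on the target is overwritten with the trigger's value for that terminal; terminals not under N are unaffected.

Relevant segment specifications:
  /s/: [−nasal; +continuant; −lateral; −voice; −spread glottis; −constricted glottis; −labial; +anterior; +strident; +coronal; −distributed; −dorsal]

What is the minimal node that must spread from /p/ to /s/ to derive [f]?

Place

The alternation /s/ → [f] changes [labial], [round], [coronal], [anterior], [distributed], [strident] and nothing else.
In this geometry the lowest node dominating all of them is Place: every daughter of Place dominates only a proper subset, so no lower node suffices.
Delinking /s/'s Place and associating /p/'s Place gives precisely the feature bundle of [f].
[continuant], a feature on which the two segments disagree outside Place, is unchanged — nothing dominating it spread, and Place is the minimal sufficient constituent.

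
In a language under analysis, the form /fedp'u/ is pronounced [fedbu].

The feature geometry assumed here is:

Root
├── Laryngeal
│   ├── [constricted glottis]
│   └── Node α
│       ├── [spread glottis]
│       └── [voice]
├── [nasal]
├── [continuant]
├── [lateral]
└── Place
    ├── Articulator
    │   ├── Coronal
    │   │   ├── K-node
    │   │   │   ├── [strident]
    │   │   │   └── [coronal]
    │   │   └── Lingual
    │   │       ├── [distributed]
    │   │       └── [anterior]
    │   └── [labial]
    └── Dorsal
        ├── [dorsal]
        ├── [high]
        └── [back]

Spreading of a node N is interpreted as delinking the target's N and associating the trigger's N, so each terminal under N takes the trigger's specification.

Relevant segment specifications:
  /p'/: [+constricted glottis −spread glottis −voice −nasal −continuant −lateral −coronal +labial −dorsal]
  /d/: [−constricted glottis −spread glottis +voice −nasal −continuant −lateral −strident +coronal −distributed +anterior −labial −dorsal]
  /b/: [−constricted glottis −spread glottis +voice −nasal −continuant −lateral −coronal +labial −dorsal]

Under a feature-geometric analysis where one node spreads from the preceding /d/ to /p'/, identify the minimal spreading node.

Laryngeal

Comparing /p'/ with its surface form [b], the features that change are [voice], [constricted glottis].
The smallest constituent containing every changed terminal is Laryngeal — each of its daughters lacks at least one of the affected features.
If Laryngeal spreads, every terminal under it takes /d/'s value, producing [b] as observed.
Had Root spread, [labial], [coronal] would have taken /d/'s values; they stay as in /p'/, confirming the spreading constituent is exactly Laryngeal.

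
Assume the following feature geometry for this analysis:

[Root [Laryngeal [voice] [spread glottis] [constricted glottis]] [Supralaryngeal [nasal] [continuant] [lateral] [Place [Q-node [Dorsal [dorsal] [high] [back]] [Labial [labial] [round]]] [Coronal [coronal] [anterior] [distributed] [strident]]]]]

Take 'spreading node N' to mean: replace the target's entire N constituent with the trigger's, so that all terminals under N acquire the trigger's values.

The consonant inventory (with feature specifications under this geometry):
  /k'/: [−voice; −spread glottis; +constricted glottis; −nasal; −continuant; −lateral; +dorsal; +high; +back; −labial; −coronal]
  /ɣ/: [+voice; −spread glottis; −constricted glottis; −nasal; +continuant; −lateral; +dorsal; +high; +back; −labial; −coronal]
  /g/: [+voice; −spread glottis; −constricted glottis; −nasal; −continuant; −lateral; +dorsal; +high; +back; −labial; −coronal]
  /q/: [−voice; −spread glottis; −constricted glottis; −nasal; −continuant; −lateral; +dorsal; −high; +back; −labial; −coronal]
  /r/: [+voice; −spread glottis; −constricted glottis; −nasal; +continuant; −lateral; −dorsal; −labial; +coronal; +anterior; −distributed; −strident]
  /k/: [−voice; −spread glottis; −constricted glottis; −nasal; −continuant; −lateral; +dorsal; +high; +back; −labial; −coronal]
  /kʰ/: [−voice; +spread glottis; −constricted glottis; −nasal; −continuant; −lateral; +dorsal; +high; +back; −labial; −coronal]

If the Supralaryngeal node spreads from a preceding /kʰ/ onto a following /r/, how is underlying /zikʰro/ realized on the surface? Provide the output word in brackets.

[zikʰgo]

Terminals under Supralaryngeal in this geometry: [nasal], [continuant], [lateral], [dorsal], [high], [back], [labial], [round], [coronal], [anterior], [distributed], [strident].
The target acquires /kʰ/'s values for everything under Supralaryngeal — [−nasal], [−continuant], [−lateral], [+dorsal], [+high], [+back], [−labial], [−coronal] — while keeping its own [voice], [spread glottis], [constricted glottis].
This feature bundle is that of [g], so /zikʰro/ surfaces as [zikʰgo].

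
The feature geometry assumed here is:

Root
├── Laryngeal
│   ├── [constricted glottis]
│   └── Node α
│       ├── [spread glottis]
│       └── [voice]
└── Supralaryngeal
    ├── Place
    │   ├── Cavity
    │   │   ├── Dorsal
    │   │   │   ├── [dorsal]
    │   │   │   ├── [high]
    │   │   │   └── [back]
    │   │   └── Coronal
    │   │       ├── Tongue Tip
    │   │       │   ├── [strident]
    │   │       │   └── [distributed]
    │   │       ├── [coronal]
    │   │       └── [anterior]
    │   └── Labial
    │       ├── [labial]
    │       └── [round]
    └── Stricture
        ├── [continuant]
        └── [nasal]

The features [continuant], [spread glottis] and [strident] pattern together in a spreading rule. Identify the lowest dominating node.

Root

[continuant]: Root / Supralaryngeal / Stricture / [continuant].
[spread glottis]: Root / Laryngeal / Node α / [spread glottis].
[strident]: Root / Supralaryngeal / Place / Cavity / Coronal / Tongue Tip / [strident].
Root is the lowest common ancestor — every listed feature sits under it, and no single subconstituent of Root covers them all.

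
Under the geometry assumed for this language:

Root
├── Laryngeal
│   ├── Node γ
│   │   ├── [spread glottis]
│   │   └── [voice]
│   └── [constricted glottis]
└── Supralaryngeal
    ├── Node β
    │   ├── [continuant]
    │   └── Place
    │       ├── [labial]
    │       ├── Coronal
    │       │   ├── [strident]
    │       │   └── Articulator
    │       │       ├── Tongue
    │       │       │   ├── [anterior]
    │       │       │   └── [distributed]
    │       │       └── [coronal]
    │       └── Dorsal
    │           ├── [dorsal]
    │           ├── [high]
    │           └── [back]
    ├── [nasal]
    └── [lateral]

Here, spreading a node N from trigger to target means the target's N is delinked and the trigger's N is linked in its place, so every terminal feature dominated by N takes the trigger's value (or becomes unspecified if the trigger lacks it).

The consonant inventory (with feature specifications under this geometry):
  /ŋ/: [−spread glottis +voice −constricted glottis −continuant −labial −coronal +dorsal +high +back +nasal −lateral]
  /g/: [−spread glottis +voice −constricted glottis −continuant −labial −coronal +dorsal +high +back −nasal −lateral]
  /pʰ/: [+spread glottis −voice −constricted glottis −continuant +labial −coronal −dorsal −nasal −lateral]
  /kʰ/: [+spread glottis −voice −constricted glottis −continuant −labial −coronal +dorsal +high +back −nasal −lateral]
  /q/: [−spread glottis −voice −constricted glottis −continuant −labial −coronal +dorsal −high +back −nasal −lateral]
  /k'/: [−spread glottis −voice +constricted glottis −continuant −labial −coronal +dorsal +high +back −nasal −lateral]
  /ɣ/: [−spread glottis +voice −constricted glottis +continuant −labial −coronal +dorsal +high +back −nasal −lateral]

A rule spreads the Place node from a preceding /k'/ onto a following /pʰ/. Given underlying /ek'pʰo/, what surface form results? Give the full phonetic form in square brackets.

[ek'kʰo]

The Place node dominates the terminals [labial], [strident], [anterior], [distributed], [coronal], [dorsal], [high], [back].
The target acquires /k'/'s values for everything under Place — [−labial], [−coronal], [+dorsal], [+high], [+back] — while keeping its own [spread glottis], [voice], [constricted glottis], ….
This feature bundle is that of [kʰ], so /ek'pʰo/ surfaces as [ek'kʰo].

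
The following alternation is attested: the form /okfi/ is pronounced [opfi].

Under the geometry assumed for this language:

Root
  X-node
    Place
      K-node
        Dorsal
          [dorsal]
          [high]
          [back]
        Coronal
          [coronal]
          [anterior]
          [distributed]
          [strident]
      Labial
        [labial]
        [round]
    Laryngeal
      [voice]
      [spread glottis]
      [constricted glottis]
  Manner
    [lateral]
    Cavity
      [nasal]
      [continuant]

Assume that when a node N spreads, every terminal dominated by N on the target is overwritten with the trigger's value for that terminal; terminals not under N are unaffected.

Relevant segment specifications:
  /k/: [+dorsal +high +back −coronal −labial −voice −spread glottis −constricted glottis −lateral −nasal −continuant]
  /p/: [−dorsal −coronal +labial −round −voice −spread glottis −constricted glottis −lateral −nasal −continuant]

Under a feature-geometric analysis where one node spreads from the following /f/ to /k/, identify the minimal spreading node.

The alternation /k/ → [p] changes [labial], [round], [dorsal], [high], [back] and nothing else.
In this geometry the lowest node dominating all of them is Place: every daughter of Place dominates only a proper subset, so no lower node suffices.
Delinking /k/'s Place and associating /f/'s Place gives precisely the feature bundle of [p].
[continuant], a feature on which the two segments disagree outside Place, is unchanged — nothing dominating it spread, and Place is the minimal sufficient constituent.

Place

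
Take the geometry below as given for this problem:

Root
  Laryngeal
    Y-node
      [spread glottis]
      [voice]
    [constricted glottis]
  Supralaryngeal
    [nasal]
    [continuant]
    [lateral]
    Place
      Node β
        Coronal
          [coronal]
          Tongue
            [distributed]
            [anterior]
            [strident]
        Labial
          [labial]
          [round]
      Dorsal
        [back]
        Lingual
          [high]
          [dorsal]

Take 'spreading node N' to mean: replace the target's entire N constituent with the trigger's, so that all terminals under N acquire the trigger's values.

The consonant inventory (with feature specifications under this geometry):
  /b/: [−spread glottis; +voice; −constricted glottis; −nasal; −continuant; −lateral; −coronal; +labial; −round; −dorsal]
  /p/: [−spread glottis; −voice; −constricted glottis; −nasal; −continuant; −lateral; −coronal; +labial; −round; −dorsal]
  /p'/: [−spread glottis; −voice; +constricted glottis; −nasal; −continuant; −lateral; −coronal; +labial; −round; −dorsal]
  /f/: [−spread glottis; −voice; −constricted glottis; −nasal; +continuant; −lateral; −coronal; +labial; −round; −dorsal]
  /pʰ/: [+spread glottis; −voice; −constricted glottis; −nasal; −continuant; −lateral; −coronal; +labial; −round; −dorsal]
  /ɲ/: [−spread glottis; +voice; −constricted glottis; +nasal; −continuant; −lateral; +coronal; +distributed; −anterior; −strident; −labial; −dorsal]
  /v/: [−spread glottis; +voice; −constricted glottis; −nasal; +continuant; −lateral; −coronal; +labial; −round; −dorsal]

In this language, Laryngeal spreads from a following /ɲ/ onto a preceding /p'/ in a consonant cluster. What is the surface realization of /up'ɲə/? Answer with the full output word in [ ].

[ubɲə]

The Laryngeal node dominates the terminals [spread glottis], [voice], [constricted glottis].
Spreading Laryngeal from /ɲ/ onto /p'/ replaces those values with /ɲ/'s: [−spread glottis], [+voice], [−constricted glottis]. Features outside Laryngeal ([nasal], [continuant], [lateral], …) stay as in /p'/.
This feature bundle is that of [b], so /up'ɲə/ surfaces as [ubɲə].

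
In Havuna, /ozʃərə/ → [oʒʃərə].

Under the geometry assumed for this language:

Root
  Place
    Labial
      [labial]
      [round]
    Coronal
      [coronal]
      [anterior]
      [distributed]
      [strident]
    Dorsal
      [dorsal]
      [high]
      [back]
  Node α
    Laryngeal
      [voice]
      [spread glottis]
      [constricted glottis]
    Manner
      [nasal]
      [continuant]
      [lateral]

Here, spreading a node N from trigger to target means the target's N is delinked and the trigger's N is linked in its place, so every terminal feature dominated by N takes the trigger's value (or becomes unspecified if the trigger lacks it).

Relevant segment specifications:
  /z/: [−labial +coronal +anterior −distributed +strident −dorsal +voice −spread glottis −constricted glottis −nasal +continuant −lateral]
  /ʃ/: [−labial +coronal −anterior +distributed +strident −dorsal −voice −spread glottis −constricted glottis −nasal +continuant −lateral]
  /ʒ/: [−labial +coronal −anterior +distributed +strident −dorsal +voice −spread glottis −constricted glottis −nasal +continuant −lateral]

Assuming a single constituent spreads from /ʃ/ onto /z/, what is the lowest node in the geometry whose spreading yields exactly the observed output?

Coronal

/z/ and [ʒ] differ in [anterior], [distributed]; every other specified feature is identical.
In this geometry the lowest node dominating all of them is Coronal: every daughter of Coronal dominates only a proper subset, so no lower node suffices.
Delinking /z/'s Coronal and associating /ʃ/'s Coronal gives precisely the feature bundle of [ʒ].
[voice], a feature on which the two segments disagree outside Coronal, is unchanged — nothing dominating it spread, and Coronal is the minimal sufficient constituent.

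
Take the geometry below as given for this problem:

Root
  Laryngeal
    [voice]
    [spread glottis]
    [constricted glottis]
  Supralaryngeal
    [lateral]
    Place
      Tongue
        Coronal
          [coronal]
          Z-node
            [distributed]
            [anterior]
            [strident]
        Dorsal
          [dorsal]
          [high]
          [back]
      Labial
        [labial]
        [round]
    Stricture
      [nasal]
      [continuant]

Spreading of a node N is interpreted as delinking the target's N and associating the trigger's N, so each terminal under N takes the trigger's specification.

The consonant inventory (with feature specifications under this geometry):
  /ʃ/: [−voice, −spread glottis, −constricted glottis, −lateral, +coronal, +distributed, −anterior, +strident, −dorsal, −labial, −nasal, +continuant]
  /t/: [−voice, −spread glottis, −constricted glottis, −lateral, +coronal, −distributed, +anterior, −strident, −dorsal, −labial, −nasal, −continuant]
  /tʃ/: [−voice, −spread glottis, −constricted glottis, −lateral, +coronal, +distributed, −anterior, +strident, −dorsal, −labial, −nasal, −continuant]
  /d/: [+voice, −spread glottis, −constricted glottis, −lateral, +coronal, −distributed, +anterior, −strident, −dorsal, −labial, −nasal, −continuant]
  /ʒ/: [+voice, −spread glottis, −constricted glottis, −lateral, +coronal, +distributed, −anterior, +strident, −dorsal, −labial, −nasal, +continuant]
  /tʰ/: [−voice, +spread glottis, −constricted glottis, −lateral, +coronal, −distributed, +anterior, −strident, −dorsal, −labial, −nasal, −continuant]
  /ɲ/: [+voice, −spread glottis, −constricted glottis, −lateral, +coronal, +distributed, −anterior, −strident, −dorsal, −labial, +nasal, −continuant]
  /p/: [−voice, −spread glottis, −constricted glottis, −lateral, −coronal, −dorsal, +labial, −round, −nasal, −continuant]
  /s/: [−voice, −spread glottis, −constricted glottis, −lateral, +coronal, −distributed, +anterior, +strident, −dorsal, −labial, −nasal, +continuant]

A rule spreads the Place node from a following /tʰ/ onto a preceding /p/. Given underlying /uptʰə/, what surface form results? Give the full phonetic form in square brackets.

[uttʰə]

The Place node dominates the terminals [coronal], [distributed], [anterior], [strident], [dorsal], [high], [back], [labial], [round].
After delinking /p/'s Place and linking /tʰ/'s, the affected terminals become [+coronal], [−distributed], [+anterior], [−strident], [−dorsal], [−labial]; [voice], [spread glottis], [constricted glottis], … (outside Place) are retained from /p/.
This feature bundle is that of [t], so /uptʰə/ surfaces as [uttʰə].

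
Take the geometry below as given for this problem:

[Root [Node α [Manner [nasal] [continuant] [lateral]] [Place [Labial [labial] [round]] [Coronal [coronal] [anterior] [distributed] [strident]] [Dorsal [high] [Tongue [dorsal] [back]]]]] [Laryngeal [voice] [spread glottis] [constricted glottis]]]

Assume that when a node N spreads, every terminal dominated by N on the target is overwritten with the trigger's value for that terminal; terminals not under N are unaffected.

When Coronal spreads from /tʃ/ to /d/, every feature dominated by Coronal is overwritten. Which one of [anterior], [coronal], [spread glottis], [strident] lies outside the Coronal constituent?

[spread glottis]

Under this geometry, Coronal contains [coronal], [anterior], [distributed], [strident].
[coronal], [anterior], [strident] all lie under Coronal, so they are overwritten when Coronal spreads.
[spread glottis] attaches under Laryngeal, not under Coronal, so /d/ retains its own value for [spread glottis].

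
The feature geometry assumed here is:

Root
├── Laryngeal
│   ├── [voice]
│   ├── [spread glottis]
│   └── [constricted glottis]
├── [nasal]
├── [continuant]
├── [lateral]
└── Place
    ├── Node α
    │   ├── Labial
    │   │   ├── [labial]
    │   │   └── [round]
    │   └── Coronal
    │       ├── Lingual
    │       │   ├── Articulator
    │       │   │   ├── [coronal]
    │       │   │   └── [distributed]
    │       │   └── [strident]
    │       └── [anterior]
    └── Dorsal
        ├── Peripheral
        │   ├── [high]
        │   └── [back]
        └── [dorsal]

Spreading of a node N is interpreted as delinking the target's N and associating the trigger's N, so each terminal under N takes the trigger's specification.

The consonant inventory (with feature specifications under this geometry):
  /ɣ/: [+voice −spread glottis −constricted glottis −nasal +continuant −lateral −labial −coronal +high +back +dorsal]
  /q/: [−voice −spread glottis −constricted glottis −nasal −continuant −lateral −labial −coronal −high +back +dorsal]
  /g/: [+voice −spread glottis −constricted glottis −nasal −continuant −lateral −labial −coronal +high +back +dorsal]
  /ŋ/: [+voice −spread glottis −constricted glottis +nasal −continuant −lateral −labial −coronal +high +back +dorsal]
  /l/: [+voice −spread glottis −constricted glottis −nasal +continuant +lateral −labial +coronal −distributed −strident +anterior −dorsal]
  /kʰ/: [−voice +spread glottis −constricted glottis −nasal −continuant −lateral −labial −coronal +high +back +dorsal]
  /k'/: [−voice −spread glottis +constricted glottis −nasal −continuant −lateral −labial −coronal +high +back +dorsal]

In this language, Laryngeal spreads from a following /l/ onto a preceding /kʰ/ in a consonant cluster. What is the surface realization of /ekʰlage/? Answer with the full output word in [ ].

[eglage]

The Laryngeal node dominates the terminals [voice], [spread glottis], [constricted glottis].
The target acquires /l/'s values for everything under Laryngeal — [+voice], [−spread glottis], [−constricted glottis] — while keeping its own [nasal], [continuant], [lateral], ….
Among the inventory, only /g/ has exactly this specification, giving the surface form [eglage].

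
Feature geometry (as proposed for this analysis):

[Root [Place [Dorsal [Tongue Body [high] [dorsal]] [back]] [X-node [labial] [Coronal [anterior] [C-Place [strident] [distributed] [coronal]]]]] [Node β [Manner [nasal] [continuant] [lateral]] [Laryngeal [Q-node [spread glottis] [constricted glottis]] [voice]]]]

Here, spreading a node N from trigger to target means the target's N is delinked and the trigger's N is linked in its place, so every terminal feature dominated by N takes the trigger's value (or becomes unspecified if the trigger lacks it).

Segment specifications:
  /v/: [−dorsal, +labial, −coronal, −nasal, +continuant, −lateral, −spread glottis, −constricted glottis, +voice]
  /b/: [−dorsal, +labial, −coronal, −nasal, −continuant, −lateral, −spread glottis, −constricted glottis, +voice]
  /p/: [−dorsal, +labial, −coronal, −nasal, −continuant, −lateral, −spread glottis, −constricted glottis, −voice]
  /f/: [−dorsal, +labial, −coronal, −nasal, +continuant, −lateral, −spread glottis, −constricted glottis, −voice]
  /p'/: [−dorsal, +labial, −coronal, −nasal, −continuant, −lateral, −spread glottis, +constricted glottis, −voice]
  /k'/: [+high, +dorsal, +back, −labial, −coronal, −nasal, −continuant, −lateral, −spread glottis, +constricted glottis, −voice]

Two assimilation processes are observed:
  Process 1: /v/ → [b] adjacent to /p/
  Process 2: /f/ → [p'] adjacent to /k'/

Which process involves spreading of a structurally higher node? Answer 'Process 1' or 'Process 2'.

Process 2

Process 1: the feature that changes is [continuant]; the minimal node is [continuant] (depth 3).
Process 2 alters [constricted glottis], [continuant]; the lowest common ancestor is Node β (depth 1 from Root).
Depth 1 < depth 3; Process 2 involves the structurally higher constituent Node β.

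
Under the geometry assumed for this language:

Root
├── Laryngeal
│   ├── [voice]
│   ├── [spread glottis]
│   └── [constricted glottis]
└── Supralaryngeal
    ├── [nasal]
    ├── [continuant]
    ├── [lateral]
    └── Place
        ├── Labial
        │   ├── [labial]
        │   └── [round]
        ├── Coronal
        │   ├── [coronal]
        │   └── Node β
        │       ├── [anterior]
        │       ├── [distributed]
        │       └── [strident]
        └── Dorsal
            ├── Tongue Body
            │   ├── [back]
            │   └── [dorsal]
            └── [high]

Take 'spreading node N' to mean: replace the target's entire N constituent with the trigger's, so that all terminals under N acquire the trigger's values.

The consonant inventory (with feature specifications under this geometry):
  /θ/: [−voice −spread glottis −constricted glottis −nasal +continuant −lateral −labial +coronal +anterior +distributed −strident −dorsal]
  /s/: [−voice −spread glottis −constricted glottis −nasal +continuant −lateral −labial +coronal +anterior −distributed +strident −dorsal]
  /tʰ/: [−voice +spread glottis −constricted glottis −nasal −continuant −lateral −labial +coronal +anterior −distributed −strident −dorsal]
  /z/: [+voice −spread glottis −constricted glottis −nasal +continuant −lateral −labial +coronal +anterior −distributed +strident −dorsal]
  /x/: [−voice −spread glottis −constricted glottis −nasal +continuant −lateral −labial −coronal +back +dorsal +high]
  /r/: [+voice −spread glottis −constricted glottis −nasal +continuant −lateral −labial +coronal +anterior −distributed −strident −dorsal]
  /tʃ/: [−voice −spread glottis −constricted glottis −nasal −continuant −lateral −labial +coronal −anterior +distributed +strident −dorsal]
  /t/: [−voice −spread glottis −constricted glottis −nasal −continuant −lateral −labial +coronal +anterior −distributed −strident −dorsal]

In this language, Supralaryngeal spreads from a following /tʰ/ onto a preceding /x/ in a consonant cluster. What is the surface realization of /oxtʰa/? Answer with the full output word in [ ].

[ottʰa]

Terminals under Supralaryngeal in this geometry: [nasal], [continuant], [lateral], [labial], [round], [coronal], [anterior], [distributed], [strident], [back], [dorsal], [high].
The target acquires /tʰ/'s values for everything under Supralaryngeal — [−nasal], [−continuant], [−lateral], [−labial], [+coronal], [+anterior], [−distributed], [−strident], [−dorsal] — while keeping its own [voice], [spread glottis], [constricted glottis].
The resulting bundle matches /t/ in the inventory; substituting it for /x/ gives [ottʰa].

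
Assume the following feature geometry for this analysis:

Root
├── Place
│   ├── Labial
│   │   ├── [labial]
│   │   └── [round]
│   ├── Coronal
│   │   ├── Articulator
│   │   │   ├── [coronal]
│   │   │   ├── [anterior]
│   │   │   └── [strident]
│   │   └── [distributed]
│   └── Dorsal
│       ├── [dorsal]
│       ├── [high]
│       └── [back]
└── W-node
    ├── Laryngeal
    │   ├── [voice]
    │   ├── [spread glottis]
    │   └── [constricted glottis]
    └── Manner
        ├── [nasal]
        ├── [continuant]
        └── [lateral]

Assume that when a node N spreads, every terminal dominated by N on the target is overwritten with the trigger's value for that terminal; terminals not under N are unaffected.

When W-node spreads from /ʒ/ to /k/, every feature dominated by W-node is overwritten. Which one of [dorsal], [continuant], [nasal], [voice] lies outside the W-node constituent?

The terminals dominated by W-node are [voice], [spread glottis], [constricted glottis], [nasal], [continuant], [lateral].
Of the listed options, [voice], [continuant], [nasal] are among these and would be overwritten by spreading W-node.
[dorsal] is not within the W-node subtree (it hangs from Dorsal), so /k/'s [dorsal] value survives.

[dorsal]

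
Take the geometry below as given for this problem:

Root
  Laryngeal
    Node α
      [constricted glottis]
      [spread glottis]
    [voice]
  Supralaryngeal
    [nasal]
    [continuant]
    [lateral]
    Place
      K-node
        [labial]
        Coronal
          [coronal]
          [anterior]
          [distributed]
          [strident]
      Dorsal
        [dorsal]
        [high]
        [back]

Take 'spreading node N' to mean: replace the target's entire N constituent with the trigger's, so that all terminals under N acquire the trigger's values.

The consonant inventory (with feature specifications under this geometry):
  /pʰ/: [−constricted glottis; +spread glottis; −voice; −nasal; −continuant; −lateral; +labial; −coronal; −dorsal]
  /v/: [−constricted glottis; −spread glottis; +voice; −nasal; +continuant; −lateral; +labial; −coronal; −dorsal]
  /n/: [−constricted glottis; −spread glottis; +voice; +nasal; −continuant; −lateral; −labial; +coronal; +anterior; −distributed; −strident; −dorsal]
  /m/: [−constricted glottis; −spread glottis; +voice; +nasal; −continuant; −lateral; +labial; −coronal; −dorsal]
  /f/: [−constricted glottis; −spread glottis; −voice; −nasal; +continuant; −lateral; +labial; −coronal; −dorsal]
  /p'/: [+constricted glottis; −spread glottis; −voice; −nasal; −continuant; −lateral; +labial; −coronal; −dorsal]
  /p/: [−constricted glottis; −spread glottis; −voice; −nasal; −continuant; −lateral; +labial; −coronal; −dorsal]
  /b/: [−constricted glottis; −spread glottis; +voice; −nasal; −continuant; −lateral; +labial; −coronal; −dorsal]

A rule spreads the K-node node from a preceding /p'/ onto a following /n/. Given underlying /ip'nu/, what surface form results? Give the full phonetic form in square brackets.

[ip'mu]

K-node immediately or transitively dominates [labial], [coronal], [anterior], [distributed], [strident].
Spreading K-node from /p'/ onto /n/ replaces those values with /p'/'s: [+labial], [−coronal]. Features outside K-node ([constricted glottis], [spread glottis], [voice], …) stay as in /n/.
Among the inventory, only /m/ has exactly this specification, giving the surface form [ip'mu].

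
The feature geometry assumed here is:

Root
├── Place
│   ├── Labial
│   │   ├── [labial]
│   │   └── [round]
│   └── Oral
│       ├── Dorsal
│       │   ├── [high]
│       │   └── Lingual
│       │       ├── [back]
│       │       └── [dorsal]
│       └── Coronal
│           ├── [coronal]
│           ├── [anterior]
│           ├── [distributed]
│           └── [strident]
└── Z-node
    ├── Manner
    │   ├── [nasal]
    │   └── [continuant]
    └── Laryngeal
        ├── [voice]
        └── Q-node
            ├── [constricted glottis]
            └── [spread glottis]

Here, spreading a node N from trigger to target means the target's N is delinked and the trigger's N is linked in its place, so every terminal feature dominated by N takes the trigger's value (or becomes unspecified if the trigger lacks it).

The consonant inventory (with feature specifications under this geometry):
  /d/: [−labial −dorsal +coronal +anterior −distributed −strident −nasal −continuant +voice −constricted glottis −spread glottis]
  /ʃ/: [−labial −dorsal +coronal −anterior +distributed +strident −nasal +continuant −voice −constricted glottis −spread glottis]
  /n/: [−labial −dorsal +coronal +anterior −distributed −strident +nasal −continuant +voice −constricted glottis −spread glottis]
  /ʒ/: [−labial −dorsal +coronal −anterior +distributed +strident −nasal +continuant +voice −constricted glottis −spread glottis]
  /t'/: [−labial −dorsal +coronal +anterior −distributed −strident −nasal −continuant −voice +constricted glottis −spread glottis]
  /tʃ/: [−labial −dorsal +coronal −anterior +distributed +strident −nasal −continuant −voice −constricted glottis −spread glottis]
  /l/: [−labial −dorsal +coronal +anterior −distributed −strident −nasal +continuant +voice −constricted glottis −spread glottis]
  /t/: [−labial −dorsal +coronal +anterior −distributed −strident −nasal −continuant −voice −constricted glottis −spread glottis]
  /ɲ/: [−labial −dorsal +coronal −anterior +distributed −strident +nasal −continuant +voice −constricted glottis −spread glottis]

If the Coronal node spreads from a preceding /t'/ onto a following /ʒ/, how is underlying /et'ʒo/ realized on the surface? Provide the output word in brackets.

[et'lo]

Terminals under Coronal in this geometry: [coronal], [anterior], [distributed], [strident].
The target acquires /t'/'s values for everything under Coronal — [+coronal], [+anterior], [−distributed], [−strident] — while keeping its own [labial], [dorsal], [nasal], ….
Among the inventory, only /l/ has exactly this specification, giving the surface form [et'lo].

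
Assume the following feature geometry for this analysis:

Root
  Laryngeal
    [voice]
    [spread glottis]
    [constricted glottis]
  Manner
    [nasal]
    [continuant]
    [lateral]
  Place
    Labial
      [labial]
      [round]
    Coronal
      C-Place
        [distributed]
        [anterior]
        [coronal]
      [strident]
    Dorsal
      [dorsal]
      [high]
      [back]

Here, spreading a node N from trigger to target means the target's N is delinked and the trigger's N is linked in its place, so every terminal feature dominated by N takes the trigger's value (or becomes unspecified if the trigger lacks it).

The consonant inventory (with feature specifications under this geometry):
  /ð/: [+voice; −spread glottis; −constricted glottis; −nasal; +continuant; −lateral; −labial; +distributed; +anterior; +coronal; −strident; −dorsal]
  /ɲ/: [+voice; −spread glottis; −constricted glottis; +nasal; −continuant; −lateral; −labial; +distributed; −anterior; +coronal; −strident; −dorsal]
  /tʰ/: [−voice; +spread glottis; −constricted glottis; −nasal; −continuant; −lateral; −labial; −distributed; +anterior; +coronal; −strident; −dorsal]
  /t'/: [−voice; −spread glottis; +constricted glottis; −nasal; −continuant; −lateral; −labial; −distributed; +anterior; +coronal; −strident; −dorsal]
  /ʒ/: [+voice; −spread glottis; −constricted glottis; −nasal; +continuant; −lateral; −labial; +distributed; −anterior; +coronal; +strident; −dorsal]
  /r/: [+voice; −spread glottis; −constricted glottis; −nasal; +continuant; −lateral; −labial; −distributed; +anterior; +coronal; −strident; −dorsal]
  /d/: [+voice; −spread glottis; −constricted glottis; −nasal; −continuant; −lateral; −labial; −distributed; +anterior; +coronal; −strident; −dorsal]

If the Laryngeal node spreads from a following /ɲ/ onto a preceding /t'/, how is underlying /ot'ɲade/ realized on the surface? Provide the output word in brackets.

[odɲade]

Laryngeal immediately or transitively dominates [voice], [spread glottis], [constricted glottis].
After delinking /t'/'s Laryngeal and linking /ɲ/'s, the affected terminals become [+voice], [−spread glottis], [−constricted glottis]; [nasal], [continuant], [lateral], … (outside Laryngeal) are retained from /t'/.
The resulting bundle matches /d/ in the inventory; substituting it for /t'/ gives [odɲade].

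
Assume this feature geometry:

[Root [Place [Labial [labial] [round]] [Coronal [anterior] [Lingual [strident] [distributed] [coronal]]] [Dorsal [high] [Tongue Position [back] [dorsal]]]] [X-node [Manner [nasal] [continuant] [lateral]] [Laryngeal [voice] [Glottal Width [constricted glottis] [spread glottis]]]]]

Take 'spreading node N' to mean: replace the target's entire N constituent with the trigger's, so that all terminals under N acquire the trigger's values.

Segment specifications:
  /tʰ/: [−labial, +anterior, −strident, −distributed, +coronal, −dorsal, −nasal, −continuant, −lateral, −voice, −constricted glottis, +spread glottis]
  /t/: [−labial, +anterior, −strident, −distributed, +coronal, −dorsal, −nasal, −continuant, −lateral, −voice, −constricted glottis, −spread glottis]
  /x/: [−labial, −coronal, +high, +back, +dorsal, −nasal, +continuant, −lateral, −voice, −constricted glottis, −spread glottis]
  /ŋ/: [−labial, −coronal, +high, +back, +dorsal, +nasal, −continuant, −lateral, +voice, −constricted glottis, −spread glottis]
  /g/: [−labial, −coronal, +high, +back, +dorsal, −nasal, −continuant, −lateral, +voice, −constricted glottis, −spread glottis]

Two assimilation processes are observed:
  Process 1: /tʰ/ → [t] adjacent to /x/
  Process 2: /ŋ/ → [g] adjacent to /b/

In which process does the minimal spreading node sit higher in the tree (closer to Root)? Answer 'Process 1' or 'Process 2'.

Process 2

In Process 1, [spread glottis] changes, so the minimal spreading node is [spread glottis] at depth 4.
In Process 2, [nasal] changes, so the minimal spreading node is [nasal] at depth 3.
Depth 3 < depth 4; Process 2 involves the structurally higher constituent [nasal].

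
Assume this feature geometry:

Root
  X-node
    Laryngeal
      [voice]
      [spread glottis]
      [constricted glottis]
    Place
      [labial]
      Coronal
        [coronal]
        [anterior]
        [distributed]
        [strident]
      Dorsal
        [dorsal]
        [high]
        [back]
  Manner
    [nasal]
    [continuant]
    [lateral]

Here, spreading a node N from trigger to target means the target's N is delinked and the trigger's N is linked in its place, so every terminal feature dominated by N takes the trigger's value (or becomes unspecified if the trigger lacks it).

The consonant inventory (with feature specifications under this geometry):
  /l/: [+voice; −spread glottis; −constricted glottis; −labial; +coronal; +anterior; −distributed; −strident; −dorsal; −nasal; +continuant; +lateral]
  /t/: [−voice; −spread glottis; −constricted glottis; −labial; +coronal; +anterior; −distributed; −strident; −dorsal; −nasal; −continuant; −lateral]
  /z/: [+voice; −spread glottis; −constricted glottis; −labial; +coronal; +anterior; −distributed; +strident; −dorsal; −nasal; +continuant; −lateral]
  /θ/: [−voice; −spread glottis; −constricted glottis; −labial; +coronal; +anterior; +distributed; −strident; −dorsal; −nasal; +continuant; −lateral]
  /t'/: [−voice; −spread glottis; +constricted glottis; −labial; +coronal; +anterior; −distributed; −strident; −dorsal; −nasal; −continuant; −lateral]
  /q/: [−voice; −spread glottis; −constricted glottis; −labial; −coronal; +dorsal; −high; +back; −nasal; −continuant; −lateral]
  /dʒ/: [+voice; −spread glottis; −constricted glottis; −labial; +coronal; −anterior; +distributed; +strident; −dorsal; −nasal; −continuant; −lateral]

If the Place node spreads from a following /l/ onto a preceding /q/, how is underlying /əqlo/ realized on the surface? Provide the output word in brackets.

[ətlo]

Place immediately or transitively dominates [labial], [coronal], [anterior], [distributed], [strident], [dorsal], [high], [back].
Spreading Place from /l/ onto /q/ replaces those values with /l/'s: [−labial], [+coronal], [+anterior], [−distributed], [−strident], [−dorsal]. Features outside Place ([voice], [spread glottis], [constricted glottis], …) stay as in /q/.
Among the inventory, only /t/ has exactly this specification, giving the surface form [ətlo].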